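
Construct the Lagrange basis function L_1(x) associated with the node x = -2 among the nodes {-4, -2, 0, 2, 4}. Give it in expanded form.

L_1(x) = (x + 4)x(x - 2)(x - 4) / [(2)·(-2)·(-4)·(-6)]
       = (x^4 - 2x^3 - 16x^2 + 32x) / (-96)

L_1(x) = -(1/96)x^4 + (1/48)x^3 + (1/6)x^2 - (1/3)x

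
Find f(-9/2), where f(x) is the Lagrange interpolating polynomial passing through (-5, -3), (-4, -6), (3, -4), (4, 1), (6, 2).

-11923/2816

Evaluate each Lagrange basis at x = -9/2:
L_0(-9/2) = (-1/2)·(-15/2)·(-17/2)·(-21/2)/[(-1)·(-8)·(-9)·(-11)] = 595/1408
L_1(-9/2) = (1/2)·(-15/2)·(-17/2)·(-21/2)/[(1)·(-7)·(-8)·(-10)] = 153/256
L_2(-9/2) = (1/2)·(-1/2)·(-17/2)·(-21/2)/[(8)·(7)·(-1)·(-3)] = -17/128
L_3(-9/2) = (1/2)·(-1/2)·(-15/2)·(-21/2)/[(9)·(8)·(1)·(-2)] = 35/256
L_4(-9/2) = (1/2)·(-1/2)·(-15/2)·(-17/2)/[(11)·(10)·(3)·(2)] = -17/704
Sum: (-3)·(595/1408) + (-6)·(153/256) + (-4)·(-17/128) + 1·(35/256) + 2·(-17/704) = -11923/2816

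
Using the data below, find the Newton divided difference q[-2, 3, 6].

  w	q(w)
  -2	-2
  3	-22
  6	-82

q[-2,3] = (-22 - (-2)) / (3 - (-2)) = -4
q[3,6] = (-82 - (-22)) / (6 - 3) = -20
q[-2,3,6] = (-20 - (-4)) / (6 - (-2)) = -2

-2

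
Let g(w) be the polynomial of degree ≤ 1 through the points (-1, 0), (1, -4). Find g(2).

-6

L_0(2) = (1)/[(-2)] = -1/2
L_1(2) = (3)/[(2)] = 3/2
Sum: 0 + (-4)·(3/2) = -6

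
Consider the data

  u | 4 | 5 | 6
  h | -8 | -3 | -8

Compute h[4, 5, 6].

h[4,5] = (-3 - (-8)) / (5 - 4) = 5
h[5,6] = (-8 - (-3)) / (6 - 5) = -5
h[4,5,6] = (-5 - 5) / (6 - 4) = -5

-5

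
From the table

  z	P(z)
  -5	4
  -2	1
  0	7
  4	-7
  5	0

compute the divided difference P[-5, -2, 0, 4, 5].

251/3780

P[-5,-2] = (1 - 4) / (-2 - (-5)) = -1
P[-2,0] = (7 - 1) / (0 - (-2)) = 3
P[0,4] = (-7 - 7) / (4 - 0) = -7/2
P[4,5] = (0 - (-7)) / (5 - 4) = 7
P[-5,-2,0] = (3 - (-1)) / (0 - (-5)) = 4/5
P[-2,0,4] = (-7/2 - 3) / (4 - (-2)) = -13/12
P[0,4,5] = (7 - (-7/2)) / (5 - 0) = 21/10
P[-5,-2,0,4] = (-13/12 - 4/5) / (4 - (-5)) = -113/540
P[-2,0,4,5] = (21/10 - (-13/12)) / (5 - (-2)) = 191/420
P[-5,-2,0,4,5] = (191/420 - (-113/540)) / (5 - (-5)) = 251/3780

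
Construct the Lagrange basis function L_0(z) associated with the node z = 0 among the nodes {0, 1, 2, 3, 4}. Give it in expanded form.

L_0(z) = (1/24)z^4 - (5/12)z^3 + (35/24)z^2 - (25/12)z + 1

L_0(z) = (z - 1)(z - 2)(z - 3)(z - 4) / [(-1)·(-2)·(-3)·(-4)]
       = (z^4 - 10z^3 + 35z^2 - 50z + 24) / (24)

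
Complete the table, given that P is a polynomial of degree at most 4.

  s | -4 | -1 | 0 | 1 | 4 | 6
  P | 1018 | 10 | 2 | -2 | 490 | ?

The 5 known values determine P uniquely (degree ≤ 4).
Evaluate each Lagrange basis at s = 6:
L_0(6) = (7)·(6)·(5)·(2)/[(-3)·(-4)·(-5)·(-8)] = 7/8
L_1(6) = (10)·(6)·(5)·(2)/[(3)·(-1)·(-2)·(-5)] = -20
L_2(6) = (10)·(7)·(5)·(2)/[(4)·(1)·(-1)·(-4)] = 175/4
L_3(6) = (10)·(7)·(6)·(2)/[(5)·(2)·(1)·(-3)] = -28
L_4(6) = (10)·(7)·(6)·(5)/[(8)·(5)·(4)·(3)] = 35/8
Sum: 1018·(7/8) + 10·(-20) + 2·(175/4) + (-2)·(-28) + 490·(35/8) = 2978

2978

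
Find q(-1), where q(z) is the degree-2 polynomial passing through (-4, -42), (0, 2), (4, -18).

-3

Using Newton's divided-difference form:
q[-4,0] = (2 - (-42)) / (0 - (-4)) = 11
q[0,4] = (-18 - 2) / (4 - 0) = -5
q[-4,0,4] = (-5 - 11) / (4 - (-4)) = -2
q(-1) = -42 + 11·(3) + (-2)·(3)·(-1) = -3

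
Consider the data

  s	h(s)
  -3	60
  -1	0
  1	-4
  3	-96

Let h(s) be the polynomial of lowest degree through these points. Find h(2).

-30

Evaluate each Lagrange basis at s = 2:
L_0(2) = (3)·(1)·(-1)/[(-2)·(-4)·(-6)] = 1/16
L_1(2) = (5)·(1)·(-1)/[(2)·(-2)·(-4)] = -5/16
L_2(2) = (5)·(3)·(-1)/[(4)·(2)·(-2)] = 15/16
L_3(2) = (5)·(3)·(1)/[(6)·(4)·(2)] = 5/16
Sum: 60·(1/16) + 0 + (-4)·(15/16) + (-96)·(5/16) = -30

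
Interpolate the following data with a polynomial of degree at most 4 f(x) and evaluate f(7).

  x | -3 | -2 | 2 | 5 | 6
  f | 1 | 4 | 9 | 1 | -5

L_0(7) = (9)·(5)·(2)·(1)/[(-1)·(-5)·(-8)·(-9)] = 1/4
L_1(7) = (10)·(5)·(2)·(1)/[(1)·(-4)·(-7)·(-8)] = -25/56
L_2(7) = (10)·(9)·(2)·(1)/[(5)·(4)·(-3)·(-4)] = 3/4
L_3(7) = (10)·(9)·(5)·(1)/[(8)·(7)·(3)·(-1)] = -75/28
L_4(7) = (10)·(9)·(5)·(2)/[(9)·(8)·(4)·(1)] = 25/8
Sum: 1·(1/4) + 4·(-25/56) + 9·(3/4) + 1·(-75/28) + (-5)·(25/8) = -733/56

-733/56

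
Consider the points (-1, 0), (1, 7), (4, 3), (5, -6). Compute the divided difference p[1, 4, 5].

p[1,4] = (3 - 7) / (4 - 1) = -4/3
p[4,5] = (-6 - 3) / (5 - 4) = -9
p[1,4,5] = (-9 - (-4/3)) / (5 - 1) = -23/12

-23/12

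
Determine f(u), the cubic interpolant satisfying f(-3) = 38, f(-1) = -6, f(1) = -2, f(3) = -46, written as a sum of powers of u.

Build the Lagrange basis polynomials:
L_0(u) = (u + 1)(u - 1)(u - 3) / [-48] = -(1/48)u^3 + (1/16)u^2 + (1/48)u - 1/16
L_1(u) = (u + 3)(u - 1)(u - 3) / [16] = (1/16)u^3 - (1/16)u^2 - (9/16)u + 9/16
L_2(u) = (u + 3)(u + 1)(u - 3) / [-16] = -(1/16)u^3 - (1/16)u^2 + (9/16)u + 9/16
L_3(u) = (u + 3)(u + 1)(u - 1) / [48] = (1/48)u^3 + (1/16)u^2 - (1/48)u - 1/16
f(u) = 38·L_0 + (-6)·L_1 + (-2)·L_2 + (-46)·L_3
  38·L_0(u) = -(19/24)u^3 + (19/8)u^2 + (19/24)u - 19/8
  (-6)·L_1(u) = -(3/8)u^3 + (3/8)u^2 + (27/8)u - 27/8
  (-2)·L_2(u) = (1/8)u^3 + (1/8)u^2 - (9/8)u - 9/8
  (-46)·L_3(u) = -(23/24)u^3 - (23/8)u^2 + (23/24)u + 23/8
Adding term by term: -2u^3 + 4u - 4

f(u) = -2u^3 + 4u - 4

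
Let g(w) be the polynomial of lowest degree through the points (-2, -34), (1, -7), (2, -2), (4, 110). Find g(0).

L_0(0) = (-1)·(-2)·(-4)/[(-3)·(-4)·(-6)] = 1/9
L_1(0) = (2)·(-2)·(-4)/[(3)·(-1)·(-3)] = 16/9
L_2(0) = (2)·(-1)·(-4)/[(4)·(1)·(-2)] = -1
L_3(0) = (2)·(-1)·(-2)/[(6)·(3)·(2)] = 1/9
Sum: (-34)·(1/9) + (-7)·(16/9) + (-2)·(-1) + 110·(1/9) = -2

-2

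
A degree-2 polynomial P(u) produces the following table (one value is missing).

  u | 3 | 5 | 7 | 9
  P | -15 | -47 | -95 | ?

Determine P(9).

-159

The 3 known values determine P uniquely (degree ≤ 2).
Evaluate each Lagrange basis at u = 9:
L_0(9) = (4)·(2)/[(-2)·(-4)] = 1
L_1(9) = (6)·(2)/[(2)·(-2)] = -3
L_2(9) = (6)·(4)/[(4)·(2)] = 3
Sum: (-15)·(1) + (-47)·(-3) + (-95)·(3) = -159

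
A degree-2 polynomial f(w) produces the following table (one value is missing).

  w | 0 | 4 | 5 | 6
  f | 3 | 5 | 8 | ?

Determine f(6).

12

The 3 known values determine f uniquely (degree ≤ 2).
L_0(6) = (2)·(1)/[(-4)·(-5)] = 1/10
L_1(6) = (6)·(1)/[(4)·(-1)] = -3/2
L_2(6) = (6)·(2)/[(5)·(1)] = 12/5
Sum: 3·(1/10) + 5·(-3/2) + 8·(12/5) = 12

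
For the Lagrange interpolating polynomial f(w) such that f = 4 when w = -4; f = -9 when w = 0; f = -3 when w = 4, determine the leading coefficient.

19/32

Build the Lagrange basis polynomials:
L_0(w) = w(w - 4) / [32] = (1/32)w^2 - (1/8)w
L_1(w) = (w + 4)(w - 4) / [-16] = -(1/16)w^2 + 1
L_2(w) = (w + 4)w / [32] = (1/32)w^2 + (1/8)w
f(w) = 4·L_0 + (-9)·L_1 + (-3)·L_2
Only the coefficient of w^2 is needed; take it from each L_i and combine:
4·(1/32) + (-9)·(-1/16) + (-3)·(1/32) = 19/32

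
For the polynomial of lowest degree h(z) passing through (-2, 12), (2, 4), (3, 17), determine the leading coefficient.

The leading coefficient equals the top divided difference h[-2,2,3].
h[-2,2] = (4 - 12) / (2 - (-2)) = -2
h[2,3] = (17 - 4) / (3 - 2) = 13
h[-2,2,3] = (13 - (-2)) / (3 - (-2)) = 3

3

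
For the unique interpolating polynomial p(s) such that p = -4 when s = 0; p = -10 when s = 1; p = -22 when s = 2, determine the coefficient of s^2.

-3

L_0(s) = (s - 1)(s - 2) / [2] = (1/2)s^2 - (3/2)s + 1
L_1(s) = s(s - 2) / [-1] = -s^2 + 2s
L_2(s) = s(s - 1) / [2] = (1/2)s^2 - (1/2)s
p(s) = (-4)·L_0 + (-10)·L_1 + (-22)·L_2
Only the coefficient of s^2 is needed; take it from each L_i and combine:
(-4)·(1/2) + (-10)·(-1) + (-22)·(1/2) = -3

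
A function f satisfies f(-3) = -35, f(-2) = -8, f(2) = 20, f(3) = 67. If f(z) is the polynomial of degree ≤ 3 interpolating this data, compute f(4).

Evaluate each Lagrange basis at z = 4:
L_0(4) = (6)·(2)·(1)/[(-1)·(-5)·(-6)] = -2/5
L_1(4) = (7)·(2)·(1)/[(1)·(-4)·(-5)] = 7/10
L_2(4) = (7)·(6)·(1)/[(5)·(4)·(-1)] = -21/10
L_3(4) = (7)·(6)·(2)/[(6)·(5)·(1)] = 14/5
Sum: (-35)·(-2/5) + (-8)·(7/10) + 20·(-21/10) + 67·(14/5) = 154

154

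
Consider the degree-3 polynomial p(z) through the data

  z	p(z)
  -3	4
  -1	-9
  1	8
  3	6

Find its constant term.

Build the Lagrange basis polynomials:
L_0(z) = (z + 1)(z - 1)(z - 3) / [-48] = -(1/48)z^3 + (1/16)z^2 + (1/48)z - 1/16
L_1(z) = (z + 3)(z - 1)(z - 3) / [16] = (1/16)z^3 - (1/16)z^2 - (9/16)z + 9/16
L_2(z) = (z + 3)(z + 1)(z - 3) / [-16] = -(1/16)z^3 - (1/16)z^2 + (9/16)z + 9/16
L_3(z) = (z + 3)(z + 1)(z - 1) / [48] = (1/48)z^3 + (1/16)z^2 - (1/48)z - 1/16
p(z) = 4·L_0 + (-9)·L_1 + 8·L_2 + 6·L_3
Only the constant term is needed; take it from each L_i and combine:
4·(-1/16) + (-9)·(9/16) + 8·(9/16) + 6·(-1/16) = -19/16

-19/16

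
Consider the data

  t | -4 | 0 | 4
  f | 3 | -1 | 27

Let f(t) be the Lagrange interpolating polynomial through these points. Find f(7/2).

87/4

Evaluate each Lagrange basis at t = 7/2:
L_0(7/2) = (7/2)·(-1/2)/[(-4)·(-8)] = -7/128
L_1(7/2) = (15/2)·(-1/2)/[(4)·(-4)] = 15/64
L_2(7/2) = (15/2)·(7/2)/[(8)·(4)] = 105/128
Sum: 3·(-7/128) + (-1)·(15/64) + 27·(105/128) = 87/4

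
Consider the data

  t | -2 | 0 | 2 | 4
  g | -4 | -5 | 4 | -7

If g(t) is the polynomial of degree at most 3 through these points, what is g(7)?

Evaluate each Lagrange basis at t = 7:
L_0(7) = (7)·(5)·(3)/[(-2)·(-4)·(-6)] = -35/16
L_1(7) = (9)·(5)·(3)/[(2)·(-2)·(-4)] = 135/16
L_2(7) = (9)·(7)·(3)/[(4)·(2)·(-2)] = -189/16
L_3(7) = (9)·(7)·(5)/[(6)·(4)·(2)] = 105/16
Sum: (-4)·(-35/16) + (-5)·(135/16) + 4·(-189/16) + (-7)·(105/16) = -1013/8

-1013/8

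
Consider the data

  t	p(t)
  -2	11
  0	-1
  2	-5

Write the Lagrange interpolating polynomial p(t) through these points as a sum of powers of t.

p(t) = t^2 - 4t - 1

L_0(t) = t(t - 2) / [8] = (1/8)t^2 - (1/4)t
L_1(t) = (t + 2)(t - 2) / [-4] = -(1/4)t^2 + 1
L_2(t) = (t + 2)t / [8] = (1/8)t^2 + (1/4)t
p(t) = 11·L_0 + (-1)·L_1 + (-5)·L_2
  11·L_0(t) = (11/8)t^2 - (11/4)t
  (-1)·L_1(t) = (1/4)t^2 - 1
  (-5)·L_2(t) = -(5/8)t^2 - (5/4)t
Adding term by term: t^2 - 4t - 1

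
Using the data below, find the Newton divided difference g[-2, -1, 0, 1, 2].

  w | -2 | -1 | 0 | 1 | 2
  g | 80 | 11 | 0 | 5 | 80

g[-2,-1] = (11 - 80) / (-1 - (-2)) = -69
g[-1,0] = (0 - 11) / (0 - (-1)) = -11
g[0,1] = (5 - 0) / (1 - 0) = 5
g[1,2] = (80 - 5) / (2 - 1) = 75
g[-2,-1,0] = (-11 - (-69)) / (0 - (-2)) = 29
g[-1,0,1] = (5 - (-11)) / (1 - (-1)) = 8
g[0,1,2] = (75 - 5) / (2 - 0) = 35
g[-2,-1,0,1] = (8 - 29) / (1 - (-2)) = -7
g[-1,0,1,2] = (35 - 8) / (2 - (-1)) = 9
g[-2,-1,0,1,2] = (9 - (-7)) / (2 - (-2)) = 4

4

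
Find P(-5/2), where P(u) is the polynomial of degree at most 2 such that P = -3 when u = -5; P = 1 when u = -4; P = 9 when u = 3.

317/56

L_0(-5/2) = (3/2)·(-11/2)/[(-1)·(-8)] = -33/32
L_1(-5/2) = (5/2)·(-11/2)/[(1)·(-7)] = 55/28
L_2(-5/2) = (5/2)·(3/2)/[(8)·(7)] = 15/224
Sum: (-3)·(-33/32) + 1·(55/28) + 9·(15/224) = 317/56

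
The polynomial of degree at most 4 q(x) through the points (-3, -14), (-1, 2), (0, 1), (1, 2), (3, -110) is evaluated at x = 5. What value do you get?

-814

Evaluate each Lagrange basis at x = 5:
L_0(5) = (6)·(5)·(4)·(2)/[(-2)·(-3)·(-4)·(-6)] = 5/3
L_1(5) = (8)·(5)·(4)·(2)/[(2)·(-1)·(-2)·(-4)] = -20
L_2(5) = (8)·(6)·(4)·(2)/[(3)·(1)·(-1)·(-3)] = 128/3
L_3(5) = (8)·(6)·(5)·(2)/[(4)·(2)·(1)·(-2)] = -30
L_4(5) = (8)·(6)·(5)·(4)/[(6)·(4)·(3)·(2)] = 20/3
Sum: (-14)·(5/3) + 2·(-20) + 1·(128/3) + 2·(-30) + (-110)·(20/3) = -814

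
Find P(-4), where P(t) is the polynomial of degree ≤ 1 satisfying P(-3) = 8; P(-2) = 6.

10

L_0(-4) = (-2)/[(-1)] = 2
L_1(-4) = (-1)/[(1)] = -1
Sum: 8·(2) + 6·(-1) = 10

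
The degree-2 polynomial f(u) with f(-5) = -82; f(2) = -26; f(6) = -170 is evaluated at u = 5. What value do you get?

L_0(5) = (3)·(-1)/[(-7)·(-11)] = -3/77
L_1(5) = (10)·(-1)/[(7)·(-4)] = 5/14
L_2(5) = (10)·(3)/[(11)·(4)] = 15/22
Sum: (-82)·(-3/77) + (-26)·(5/14) + (-170)·(15/22) = -122

-122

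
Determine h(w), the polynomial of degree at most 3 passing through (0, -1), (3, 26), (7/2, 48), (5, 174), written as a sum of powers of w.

Newton's divided differences:
h[0,3] = (26 - (-1)) / (3 - 0) = 9
h[3,7/2] = (48 - 26) / (7/2 - 3) = 44
h[7/2,5] = (174 - 48) / (5 - 7/2) = 84
h[0,3,7/2] = (44 - 9) / (7/2 - 0) = 10
h[3,7/2,5] = (84 - 44) / (5 - 3) = 20
h[0,3,7/2,5] = (20 - 10) / (5 - 0) = 2
h(w) = -1 + 9·w + 10·w(w - 3) + 2·w(w - 3)(w - 7/2)
Expanding: h(w) = 2w^3 - 3w^2 - 1

h(w) = 2w^3 - 3w^2 - 1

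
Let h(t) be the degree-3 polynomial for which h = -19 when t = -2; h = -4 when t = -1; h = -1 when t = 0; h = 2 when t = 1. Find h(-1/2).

-7/4

Evaluate each Lagrange basis at t = -1/2:
L_0(-1/2) = (1/2)·(-1/2)·(-3/2)/[(-1)·(-2)·(-3)] = -1/16
L_1(-1/2) = (3/2)·(-1/2)·(-3/2)/[(1)·(-1)·(-2)] = 9/16
L_2(-1/2) = (3/2)·(1/2)·(-3/2)/[(2)·(1)·(-1)] = 9/16
L_3(-1/2) = (3/2)·(1/2)·(-1/2)/[(3)·(2)·(1)] = -1/16
Sum: (-19)·(-1/16) + (-4)·(9/16) + (-1)·(9/16) + 2·(-1/16) = -7/4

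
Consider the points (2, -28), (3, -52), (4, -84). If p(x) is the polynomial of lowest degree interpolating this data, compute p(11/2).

Evaluate each Lagrange basis at x = 11/2:
L_0(11/2) = (5/2)·(3/2)/[(-1)·(-2)] = 15/8
L_1(11/2) = (7/2)·(3/2)/[(1)·(-1)] = -21/4
L_2(11/2) = (7/2)·(5/2)/[(2)·(1)] = 35/8
Sum: (-28)·(15/8) + (-52)·(-21/4) + (-84)·(35/8) = -147

-147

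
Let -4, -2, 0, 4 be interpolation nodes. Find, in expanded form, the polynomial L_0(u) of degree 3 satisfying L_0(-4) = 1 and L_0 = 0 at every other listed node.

L_0(u) = (u + 2)u(u - 4) / [(-2)·(-4)·(-8)]
       = (u^3 - 2u^2 - 8u) / (-64)

L_0(u) = -(1/64)u^3 + (1/32)u^2 + (1/8)u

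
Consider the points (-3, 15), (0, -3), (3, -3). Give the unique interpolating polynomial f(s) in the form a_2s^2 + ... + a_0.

Build the Lagrange basis polynomials:
L_0(s) = s(s - 3) / [18] = (1/18)s^2 - (1/6)s
L_1(s) = (s + 3)(s - 3) / [-9] = -(1/9)s^2 + 1
L_2(s) = (s + 3)s / [18] = (1/18)s^2 + (1/6)s
f(s) = 15·L_0 + (-3)·L_1 + (-3)·L_2
  15·L_0(s) = (5/6)s^2 - (5/2)s
  (-3)·L_1(s) = (1/3)s^2 - 3
  (-3)·L_2(s) = -(1/6)s^2 - (1/2)s
Adding term by term: s^2 - 3s - 3

f(s) = s^2 - 3s - 3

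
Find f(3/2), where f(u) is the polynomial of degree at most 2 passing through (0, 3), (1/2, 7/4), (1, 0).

-9/4

Evaluate each Lagrange basis at u = 3/2:
L_0(3/2) = (1)·(1/2)/[(-1/2)·(-1)] = 1
L_1(3/2) = (3/2)·(1/2)/[(1/2)·(-1/2)] = -3
L_2(3/2) = (3/2)·(1)/[(1)·(1/2)] = 3
Sum: 3·(1) + 7/4·(-3) + 0 = -9/4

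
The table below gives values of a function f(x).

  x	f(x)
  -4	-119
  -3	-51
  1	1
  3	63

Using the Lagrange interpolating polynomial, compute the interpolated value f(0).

Evaluate each Lagrange basis at x = 0:
L_0(0) = (3)·(-1)·(-3)/[(-1)·(-5)·(-7)] = -9/35
L_1(0) = (4)·(-1)·(-3)/[(1)·(-4)·(-6)] = 1/2
L_2(0) = (4)·(3)·(-3)/[(5)·(4)·(-2)] = 9/10
L_3(0) = (4)·(3)·(-1)/[(7)·(6)·(2)] = -1/7
Sum: (-119)·(-9/35) + (-51)·(1/2) + 1·(9/10) + 63·(-1/7) = -3

-3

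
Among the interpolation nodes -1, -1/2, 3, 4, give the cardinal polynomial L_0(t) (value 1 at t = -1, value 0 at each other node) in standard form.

L_0(t) = -(1/10)t^3 + (13/20)t^2 - (17/20)t - 3/5

L_0(t) = (t + 1/2)(t - 3)(t - 4) / [(-1/2)·(-4)·(-5)]
       = (t^3 - (13/2)t^2 + (17/2)t + 6) / (-10)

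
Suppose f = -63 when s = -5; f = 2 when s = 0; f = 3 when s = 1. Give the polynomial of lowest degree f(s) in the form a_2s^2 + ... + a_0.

f(s) = -2s^2 + 3s + 2

L_0(s) = s(s - 1) / [30] = (1/30)s^2 - (1/30)s
L_1(s) = (s + 5)(s - 1) / [-5] = -(1/5)s^2 - (4/5)s + 1
L_2(s) = (s + 5)s / [6] = (1/6)s^2 + (5/6)s
f(s) = (-63)·L_0 + 2·L_1 + 3·L_2
  (-63)·L_0(s) = -(21/10)s^2 + (21/10)s
  2·L_1(s) = -(2/5)s^2 - (8/5)s + 2
  3·L_2(s) = (1/2)s^2 + (5/2)s
Adding term by term: -2s^2 + 3s + 2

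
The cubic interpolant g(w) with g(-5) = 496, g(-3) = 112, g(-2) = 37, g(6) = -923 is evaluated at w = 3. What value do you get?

-128

Evaluate each Lagrange basis at w = 3:
L_0(3) = (6)·(5)·(-3)/[(-2)·(-3)·(-11)] = 15/11
L_1(3) = (8)·(5)·(-3)/[(2)·(-1)·(-9)] = -20/3
L_2(3) = (8)·(6)·(-3)/[(3)·(1)·(-8)] = 6
L_3(3) = (8)·(6)·(5)/[(11)·(9)·(8)] = 10/33
Sum: 496·(15/11) + 112·(-20/3) + 37·(6) + (-923)·(10/33) = -128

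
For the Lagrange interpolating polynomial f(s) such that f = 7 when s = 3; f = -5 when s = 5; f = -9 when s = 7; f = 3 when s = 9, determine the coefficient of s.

Build the Lagrange basis polynomials:
L_0(s) = (s - 5)(s - 7)(s - 9) / [-48] = -(1/48)s^3 + (7/16)s^2 - (143/48)s + 105/16
L_1(s) = (s - 3)(s - 7)(s - 9) / [16] = (1/16)s^3 - (19/16)s^2 + (111/16)s - 189/16
L_2(s) = (s - 3)(s - 5)(s - 9) / [-16] = -(1/16)s^3 + (17/16)s^2 - (87/16)s + 135/16
L_3(s) = (s - 3)(s - 5)(s - 7) / [48] = (1/48)s^3 - (5/16)s^2 + (71/48)s - 35/16
f(s) = 7·L_0 + (-5)·L_1 + (-9)·L_2 + 3·L_3
Only the coefficient of s is needed; take it from each L_i and combine:
7·(-143/48) + (-5)·(111/16) + (-9)·(-87/16) + 3·(71/48) = -13/6

-13/6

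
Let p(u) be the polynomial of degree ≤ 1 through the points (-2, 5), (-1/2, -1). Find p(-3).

Evaluate each Lagrange basis at u = -3:
L_0(-3) = (-5/2)/[(-3/2)] = 5/3
L_1(-3) = (-1)/[(3/2)] = -2/3
Sum: 5·(5/3) + (-1)·(-2/3) = 9

9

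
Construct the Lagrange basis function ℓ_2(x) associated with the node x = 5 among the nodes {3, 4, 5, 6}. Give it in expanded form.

ℓ_2(x) = -(1/2)x^3 + (13/2)x^2 - 27x + 36

ℓ_2(x) = (x - 3)(x - 4)(x - 6) / [(2)·(1)·(-1)]
       = (x^3 - 13x^2 + 54x - 72) / (-2)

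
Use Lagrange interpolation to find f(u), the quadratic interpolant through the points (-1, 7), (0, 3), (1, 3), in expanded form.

f(u) = 2u^2 - 2u + 3

Build the Lagrange basis polynomials:
L_0(u) = u(u - 1) / [2] = (1/2)u^2 - (1/2)u
L_1(u) = (u + 1)(u - 1) / [-1] = -u^2 + 1
L_2(u) = (u + 1)u / [2] = (1/2)u^2 + (1/2)u
f(u) = 7·L_0 + 3·L_1 + 3·L_2
  7·L_0(u) = (7/2)u^2 - (7/2)u
  3·L_1(u) = -3u^2 + 3
  3·L_2(u) = (3/2)u^2 + (3/2)u
Adding term by term: 2u^2 - 2u + 3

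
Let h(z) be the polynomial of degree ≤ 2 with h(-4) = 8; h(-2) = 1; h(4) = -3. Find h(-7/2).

L_0(-7/2) = (-3/2)·(-15/2)/[(-2)·(-8)] = 45/64
L_1(-7/2) = (1/2)·(-15/2)/[(2)·(-6)] = 5/16
L_2(-7/2) = (1/2)·(-3/2)/[(8)·(6)] = -1/64
Sum: 8·(45/64) + 1·(5/16) + (-3)·(-1/64) = 383/64

383/64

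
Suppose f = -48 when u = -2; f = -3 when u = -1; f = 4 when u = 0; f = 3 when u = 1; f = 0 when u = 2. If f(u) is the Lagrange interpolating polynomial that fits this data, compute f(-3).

L_0(-3) = (-2)·(-3)·(-4)·(-5)/[(-1)·(-2)·(-3)·(-4)] = 5
L_1(-3) = (-1)·(-3)·(-4)·(-5)/[(1)·(-1)·(-2)·(-3)] = -10
L_2(-3) = (-1)·(-2)·(-4)·(-5)/[(2)·(1)·(-1)·(-2)] = 10
L_3(-3) = (-1)·(-2)·(-3)·(-5)/[(3)·(2)·(1)·(-1)] = -5
L_4(-3) = (-1)·(-2)·(-3)·(-4)/[(4)·(3)·(2)·(1)] = 1
Sum: (-48)·(5) + (-3)·(-10) + 4·(10) + 3·(-5) + 0 = -185

-185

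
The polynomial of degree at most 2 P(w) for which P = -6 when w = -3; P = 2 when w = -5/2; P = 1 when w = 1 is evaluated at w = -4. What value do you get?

-787/28

L_0(-4) = (-3/2)·(-5)/[(-1/2)·(-4)] = 15/4
L_1(-4) = (-1)·(-5)/[(1/2)·(-7/2)] = -20/7
L_2(-4) = (-1)·(-3/2)/[(4)·(7/2)] = 3/28
Sum: (-6)·(15/4) + 2·(-20/7) + 1·(3/28) = -787/28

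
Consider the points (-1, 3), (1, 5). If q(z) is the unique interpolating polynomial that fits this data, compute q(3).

7

Evaluate each Lagrange basis at z = 3:
L_0(3) = (2)/[(-2)] = -1
L_1(3) = (4)/[(2)] = 2
Sum: 3·(-1) + 5·(2) = 7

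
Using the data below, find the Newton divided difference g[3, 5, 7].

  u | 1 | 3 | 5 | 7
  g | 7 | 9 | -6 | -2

g[3,5] = (-6 - 9) / (5 - 3) = -15/2
g[5,7] = (-2 - (-6)) / (7 - 5) = 2
g[3,5,7] = (2 - (-15/2)) / (7 - 3) = 19/8

19/8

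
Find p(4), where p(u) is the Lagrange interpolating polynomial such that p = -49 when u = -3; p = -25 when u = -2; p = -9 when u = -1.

-49

L_0(4) = (6)·(5)/[(-1)·(-2)] = 15
L_1(4) = (7)·(5)/[(1)·(-1)] = -35
L_2(4) = (7)·(6)/[(2)·(1)] = 21
Sum: (-49)·(15) + (-25)·(-35) + (-9)·(21) = -49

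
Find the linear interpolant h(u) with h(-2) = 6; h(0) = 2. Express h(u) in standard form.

h(u) = -2u + 2

L_0(u) = u / [-2] = -(1/2)u
L_1(u) = (u + 2) / [2] = (1/2)u + 1
h(u) = 6·L_0 + 2·L_1
  6·L_0(u) = -3u
  2·L_1(u) = u + 2
Adding term by term: -2u + 2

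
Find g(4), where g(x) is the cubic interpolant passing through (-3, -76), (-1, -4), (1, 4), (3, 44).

106

Evaluate each Lagrange basis at x = 4:
L_0(4) = (5)·(3)·(1)/[(-2)·(-4)·(-6)] = -5/16
L_1(4) = (7)·(3)·(1)/[(2)·(-2)·(-4)] = 21/16
L_2(4) = (7)·(5)·(1)/[(4)·(2)·(-2)] = -35/16
L_3(4) = (7)·(5)·(3)/[(6)·(4)·(2)] = 35/16
Sum: (-76)·(-5/16) + (-4)·(21/16) + 4·(-35/16) + 44·(35/16) = 106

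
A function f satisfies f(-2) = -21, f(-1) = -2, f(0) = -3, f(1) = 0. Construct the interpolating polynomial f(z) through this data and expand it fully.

Build the Lagrange basis polynomials:
L_0(z) = (z + 1)z(z - 1) / [-6] = -(1/6)z^3 + (1/6)z
L_1(z) = (z + 2)z(z - 1) / [2] = (1/2)z^3 + (1/2)z^2 - z
L_2(z) = (z + 2)(z + 1)(z - 1) / [-2] = -(1/2)z^3 - z^2 + (1/2)z + 1
L_3(z) = (z + 2)(z + 1)z / [6] = (1/6)z^3 + (1/2)z^2 + (1/3)z
f(z) = (-21)·L_0 + (-2)·L_1 + (-3)·L_2 + 0·L_3
  (-21)·L_0(z) = (7/2)z^3 - (7/2)z
  (-2)·L_1(z) = -z^3 - z^2 + 2z
  (-3)·L_2(z) = (3/2)z^3 + 3z^2 - (3/2)z - 3
  0·L_3(z) = 0
Adding term by term: 4z^3 + 2z^2 - 3z - 3

f(z) = 4z^3 + 2z^2 - 3z - 3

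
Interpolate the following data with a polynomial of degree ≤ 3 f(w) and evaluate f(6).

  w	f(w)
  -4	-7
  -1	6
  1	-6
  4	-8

Evaluate each Lagrange basis at w = 6:
L_0(6) = (7)·(5)·(2)/[(-3)·(-5)·(-8)] = -7/12
L_1(6) = (10)·(5)·(2)/[(3)·(-2)·(-5)] = 10/3
L_2(6) = (10)·(7)·(2)/[(5)·(2)·(-3)] = -14/3
L_3(6) = (10)·(7)·(5)/[(8)·(5)·(3)] = 35/12
Sum: (-7)·(-7/12) + 6·(10/3) + (-6)·(-14/3) + (-8)·(35/12) = 115/4

115/4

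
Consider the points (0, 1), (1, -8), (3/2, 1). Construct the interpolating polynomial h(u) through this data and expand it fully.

Build the Lagrange basis polynomials:
L_0(u) = (u - 1)(u - 3/2) / [3/2] = (2/3)u^2 - (5/3)u + 1
L_1(u) = u(u - 3/2) / [-1/2] = -2u^2 + 3u
L_2(u) = u(u - 1) / [3/4] = (4/3)u^2 - (4/3)u
h(u) = 1·L_0 + (-8)·L_1 + 1·L_2
  1·L_0(u) = (2/3)u^2 - (5/3)u + 1
  (-8)·L_1(u) = 16u^2 - 24u
  1·L_2(u) = (4/3)u^2 - (4/3)u
Adding term by term: 18u^2 - 27u + 1

h(u) = 18u^2 - 27u + 1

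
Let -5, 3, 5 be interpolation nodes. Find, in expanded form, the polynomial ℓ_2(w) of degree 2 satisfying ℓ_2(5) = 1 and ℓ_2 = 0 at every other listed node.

ℓ_2(w) = (w + 5)(w - 3) / [(10)·(2)]
       = (w^2 + 2w - 15) / (20)

ℓ_2(w) = (1/20)w^2 + (1/10)w - 3/4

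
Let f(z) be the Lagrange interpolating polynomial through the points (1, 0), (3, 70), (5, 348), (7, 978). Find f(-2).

Evaluate each Lagrange basis at z = -2:
L_0(-2) = (-5)·(-7)·(-9)/[(-2)·(-4)·(-6)] = 105/16
L_1(-2) = (-3)·(-7)·(-9)/[(2)·(-2)·(-4)] = -189/16
L_2(-2) = (-3)·(-5)·(-9)/[(4)·(2)·(-2)] = 135/16
L_3(-2) = (-3)·(-5)·(-7)/[(6)·(4)·(2)] = -35/16
Sum: 0 + 70·(-189/16) + 348·(135/16) + 978·(-35/16) = -30

-30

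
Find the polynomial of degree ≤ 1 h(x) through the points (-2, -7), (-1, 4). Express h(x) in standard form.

L_0(x) = (x + 1) / [-1] = -x - 1
L_1(x) = (x + 2) / [1] = x + 2
h(x) = (-7)·L_0 + 4·L_1
  (-7)·L_0(x) = 7x + 7
  4·L_1(x) = 4x + 8
Adding term by term: 11x + 15

h(x) = 11x + 15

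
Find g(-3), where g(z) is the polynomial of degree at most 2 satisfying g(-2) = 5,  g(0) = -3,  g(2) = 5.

Using Newton's divided-difference form:
g[-2,0] = (-3 - 5) / (0 - (-2)) = -4
g[0,2] = (5 - (-3)) / (2 - 0) = 4
g[-2,0,2] = (4 - (-4)) / (2 - (-2)) = 2
g(-3) = 5 + (-4)·(-1) + 2·(-1)·(-3) = 15

15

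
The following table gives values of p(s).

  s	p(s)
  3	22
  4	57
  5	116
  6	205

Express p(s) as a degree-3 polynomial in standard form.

p(s) = s^3 - 2s + 1

Newton's divided differences:
p[3,4] = (57 - 22) / (4 - 3) = 35
p[4,5] = (116 - 57) / (5 - 4) = 59
p[5,6] = (205 - 116) / (6 - 5) = 89
p[3,4,5] = (59 - 35) / (5 - 3) = 12
p[4,5,6] = (89 - 59) / (6 - 4) = 15
p[3,4,5,6] = (15 - 12) / (6 - 3) = 1
p(s) = 22 + 35·(s - 3) + 12·(s - 3)(s - 4) + 1·(s - 3)(s - 4)(s - 5)
Expanding: p(s) = s^3 - 2s + 1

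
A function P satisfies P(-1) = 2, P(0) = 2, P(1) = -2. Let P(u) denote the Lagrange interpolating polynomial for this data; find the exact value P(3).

L_0(3) = (3)·(2)/[(-1)·(-2)] = 3
L_1(3) = (4)·(2)/[(1)·(-1)] = -8
L_2(3) = (4)·(3)/[(2)·(1)] = 6
Sum: 2·(3) + 2·(-8) + (-2)·(6) = -22

-22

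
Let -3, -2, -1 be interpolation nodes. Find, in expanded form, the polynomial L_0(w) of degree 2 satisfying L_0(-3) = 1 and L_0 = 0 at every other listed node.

L_0(w) = (w + 2)(w + 1) / [(-1)·(-2)]
       = (w^2 + 3w + 2) / (2)

L_0(w) = (1/2)w^2 + (3/2)w + 1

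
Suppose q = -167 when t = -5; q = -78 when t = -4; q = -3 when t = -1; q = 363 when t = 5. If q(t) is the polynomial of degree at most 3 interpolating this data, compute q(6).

L_0(6) = (10)·(7)·(1)/[(-1)·(-4)·(-10)] = -7/4
L_1(6) = (11)·(7)·(1)/[(1)·(-3)·(-9)] = 77/27
L_2(6) = (11)·(10)·(1)/[(4)·(3)·(-6)] = -55/36
L_3(6) = (11)·(10)·(7)/[(10)·(9)·(6)] = 77/54
Sum: (-167)·(-7/4) + (-78)·(77/27) + (-3)·(-55/36) + 363·(77/54) = 592

592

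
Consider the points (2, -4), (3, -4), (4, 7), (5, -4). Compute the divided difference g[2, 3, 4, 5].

g[2,3] = (-4 - (-4)) / (3 - 2) = 0
g[3,4] = (7 - (-4)) / (4 - 3) = 11
g[4,5] = (-4 - 7) / (5 - 4) = -11
g[2,3,4] = (11 - 0) / (4 - 2) = 11/2
g[3,4,5] = (-11 - 11) / (5 - 3) = -11
g[2,3,4,5] = (-11 - 11/2) / (5 - 2) = -11/2

-11/2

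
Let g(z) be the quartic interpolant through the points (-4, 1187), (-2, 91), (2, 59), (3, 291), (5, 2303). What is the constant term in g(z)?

3

Build the Lagrange basis polynomials:
L_0(z) = (z + 2)(z - 2)(z - 3)(z - 5) / [756] = (1/756)z^4 - (2/189)z^3 + (11/756)z^2 + (8/189)z - 5/63
L_1(z) = (z + 4)(z - 2)(z - 3)(z - 5) / [-280] = -(1/280)z^4 + (3/140)z^3 + (9/280)z^2 - (47/140)z + 3/7
L_2(z) = (z + 4)(z + 2)(z - 3)(z - 5) / [72] = (1/72)z^4 - (1/36)z^3 - (25/72)z^2 + (13/36)z + 5/3
L_3(z) = (z + 4)(z + 2)(z - 2)(z - 5) / [-70] = -(1/70)z^4 + (1/70)z^3 + (12/35)z^2 - (2/35)z - 8/7
L_4(z) = (z + 4)(z + 2)(z - 2)(z - 3) / [378] = (1/378)z^4 + (1/378)z^3 - (8/189)z^2 - (2/189)z + 8/63
g(z) = 1187·L_0 + 91·L_1 + 59·L_2 + 291·L_3 + 2303·L_4
Only the constant term is needed; take it from each L_i and combine:
1187·(-5/63) + 91·(3/7) + 59·(5/3) + 291·(-8/7) + 2303·(8/63) = 3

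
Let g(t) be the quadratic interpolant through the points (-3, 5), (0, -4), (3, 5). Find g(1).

Evaluate each Lagrange basis at t = 1:
L_0(1) = (1)·(-2)/[(-3)·(-6)] = -1/9
L_1(1) = (4)·(-2)/[(3)·(-3)] = 8/9
L_2(1) = (4)·(1)/[(6)·(3)] = 2/9
Sum: 5·(-1/9) + (-4)·(8/9) + 5·(2/9) = -3

-3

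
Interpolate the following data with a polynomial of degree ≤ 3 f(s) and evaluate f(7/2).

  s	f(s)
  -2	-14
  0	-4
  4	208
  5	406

1109/8

Evaluate each Lagrange basis at s = 7/2:
L_0(7/2) = (7/2)·(-1/2)·(-3/2)/[(-2)·(-6)·(-7)] = -1/32
L_1(7/2) = (11/2)·(-1/2)·(-3/2)/[(2)·(-4)·(-5)] = 33/320
L_2(7/2) = (11/2)·(7/2)·(-3/2)/[(6)·(4)·(-1)] = 77/64
L_3(7/2) = (11/2)·(7/2)·(-1/2)/[(7)·(5)·(1)] = -11/40
Sum: (-14)·(-1/32) + (-4)·(33/320) + 208·(77/64) + 406·(-11/40) = 1109/8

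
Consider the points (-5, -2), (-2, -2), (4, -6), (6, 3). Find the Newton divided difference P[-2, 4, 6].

P[-2,4] = (-6 - (-2)) / (4 - (-2)) = -2/3
P[4,6] = (3 - (-6)) / (6 - 4) = 9/2
P[-2,4,6] = (9/2 - (-2/3)) / (6 - (-2)) = 31/48

31/48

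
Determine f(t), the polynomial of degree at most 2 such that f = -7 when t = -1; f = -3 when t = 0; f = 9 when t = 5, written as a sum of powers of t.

f(t) = -(4/15)t^2 + (56/15)t - 3

Build the Lagrange basis polynomials:
L_0(t) = t(t - 5) / [6] = (1/6)t^2 - (5/6)t
L_1(t) = (t + 1)(t - 5) / [-5] = -(1/5)t^2 + (4/5)t + 1
L_2(t) = (t + 1)t / [30] = (1/30)t^2 + (1/30)t
f(t) = (-7)·L_0 + (-3)·L_1 + 9·L_2
  (-7)·L_0(t) = -(7/6)t^2 + (35/6)t
  (-3)·L_1(t) = (3/5)t^2 - (12/5)t - 3
  9·L_2(t) = (3/10)t^2 + (3/10)t
Adding term by term: -(4/15)t^2 + (56/15)t - 3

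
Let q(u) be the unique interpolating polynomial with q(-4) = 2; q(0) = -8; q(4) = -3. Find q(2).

Evaluate each Lagrange basis at u = 2:
L_0(2) = (2)·(-2)/[(-4)·(-8)] = -1/8
L_1(2) = (6)·(-2)/[(4)·(-4)] = 3/4
L_2(2) = (6)·(2)/[(8)·(4)] = 3/8
Sum: 2·(-1/8) + (-8)·(3/4) + (-3)·(3/8) = -59/8

-59/8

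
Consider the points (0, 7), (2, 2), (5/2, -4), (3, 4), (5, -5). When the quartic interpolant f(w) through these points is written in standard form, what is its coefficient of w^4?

The leading coefficient equals the top divided difference f[0,2,5/2,3,5].
f[0,2] = (2 - 7) / (2 - 0) = -5/2
f[2,5/2] = (-4 - 2) / (5/2 - 2) = -12
f[5/2,3] = (4 - (-4)) / (3 - 5/2) = 16
f[3,5] = (-5 - 4) / (5 - 3) = -9/2
f[0,2,5/2] = (-12 - (-5/2)) / (5/2 - 0) = -19/5
f[2,5/2,3] = (16 - (-12)) / (3 - 2) = 28
f[5/2,3,5] = (-9/2 - 16) / (5 - 5/2) = -41/5
f[0,2,5/2,3] = (28 - (-19/5)) / (3 - 0) = 53/5
f[2,5/2,3,5] = (-41/5 - 28) / (5 - 2) = -181/15
f[0,2,5/2,3,5] = (-181/15 - 53/5) / (5 - 0) = -68/15

-68/15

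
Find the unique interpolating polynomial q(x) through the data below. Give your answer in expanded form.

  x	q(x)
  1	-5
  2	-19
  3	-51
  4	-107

q(x) = -x^3 - 3x^2 + 2x - 3

Build the Lagrange basis polynomials:
L_0(x) = (x - 2)(x - 3)(x - 4) / [-6] = -(1/6)x^3 + (3/2)x^2 - (13/3)x + 4
L_1(x) = (x - 1)(x - 3)(x - 4) / [2] = (1/2)x^3 - 4x^2 + (19/2)x - 6
L_2(x) = (x - 1)(x - 2)(x - 4) / [-2] = -(1/2)x^3 + (7/2)x^2 - 7x + 4
L_3(x) = (x - 1)(x - 2)(x - 3) / [6] = (1/6)x^3 - x^2 + (11/6)x - 1
q(x) = (-5)·L_0 + (-19)·L_1 + (-51)·L_2 + (-107)·L_3
  (-5)·L_0(x) = (5/6)x^3 - (15/2)x^2 + (65/3)x - 20
  (-19)·L_1(x) = -(19/2)x^3 + 76x^2 - (361/2)x + 114
  (-51)·L_2(x) = (51/2)x^3 - (357/2)x^2 + 357x - 204
  (-107)·L_3(x) = -(107/6)x^3 + 107x^2 - (1177/6)x + 107
Adding term by term: -x^3 - 3x^2 + 2x - 3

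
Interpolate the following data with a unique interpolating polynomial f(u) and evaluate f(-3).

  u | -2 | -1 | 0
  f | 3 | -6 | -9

Evaluate each Lagrange basis at u = -3:
L_0(-3) = (-2)·(-3)/[(-1)·(-2)] = 3
L_1(-3) = (-1)·(-3)/[(1)·(-1)] = -3
L_2(-3) = (-1)·(-2)/[(2)·(1)] = 1
Sum: 3·(3) + (-6)·(-3) + (-9)·(1) = 18

18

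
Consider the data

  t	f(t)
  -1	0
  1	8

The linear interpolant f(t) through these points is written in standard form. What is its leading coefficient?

4

Build the Lagrange basis polynomials:
L_0(t) = (t - 1) / [-2] = -(1/2)t + 1/2
L_1(t) = (t + 1) / [2] = (1/2)t + 1/2
f(t) = 0·L_0 + 8·L_1
Only the coefficient of t is needed; take it from each L_i and combine:
0·(-1/2) + 8·(1/2) = 4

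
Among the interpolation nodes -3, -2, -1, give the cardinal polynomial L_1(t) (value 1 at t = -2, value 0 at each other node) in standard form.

L_1(t) = (t + 3)(t + 1) / [(1)·(-1)]
       = (t^2 + 4t + 3) / (-1)

L_1(t) = -t^2 - 4t - 3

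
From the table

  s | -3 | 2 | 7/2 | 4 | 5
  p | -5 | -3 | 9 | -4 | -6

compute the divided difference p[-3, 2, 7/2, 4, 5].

3093/1820

p[-3,2] = (-3 - (-5)) / (2 - (-3)) = 2/5
p[2,7/2] = (9 - (-3)) / (7/2 - 2) = 8
p[7/2,4] = (-4 - 9) / (4 - 7/2) = -26
p[4,5] = (-6 - (-4)) / (5 - 4) = -2
p[-3,2,7/2] = (8 - 2/5) / (7/2 - (-3)) = 76/65
p[2,7/2,4] = (-26 - 8) / (4 - 2) = -17
p[7/2,4,5] = (-2 - (-26)) / (5 - 7/2) = 16
p[-3,2,7/2,4] = (-17 - 76/65) / (4 - (-3)) = -1181/455
p[2,7/2,4,5] = (16 - (-17)) / (5 - 2) = 11
p[-3,2,7/2,4,5] = (11 - (-1181/455)) / (5 - (-3)) = 3093/1820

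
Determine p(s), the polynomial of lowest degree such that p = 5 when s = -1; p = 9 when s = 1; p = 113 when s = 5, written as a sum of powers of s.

p(s) = 4s^2 + 2s + 3

L_0(s) = (s - 1)(s - 5) / [12] = (1/12)s^2 - (1/2)s + 5/12
L_1(s) = (s + 1)(s - 5) / [-8] = -(1/8)s^2 + (1/2)s + 5/8
L_2(s) = (s + 1)(s - 1) / [24] = (1/24)s^2 - 1/24
p(s) = 5·L_0 + 9·L_1 + 113·L_2
  5·L_0(s) = (5/12)s^2 - (5/2)s + 25/12
  9·L_1(s) = -(9/8)s^2 + (9/2)s + 45/8
  113·L_2(s) = (113/24)s^2 - 113/24
Adding term by term: 4s^2 + 2s + 3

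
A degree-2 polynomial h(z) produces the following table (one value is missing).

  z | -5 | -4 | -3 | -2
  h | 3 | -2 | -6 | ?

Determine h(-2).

The 3 known values determine h uniquely (degree ≤ 2).
Evaluate each Lagrange basis at z = -2:
L_0(-2) = (2)·(1)/[(-1)·(-2)] = 1
L_1(-2) = (3)·(1)/[(1)·(-1)] = -3
L_2(-2) = (3)·(2)/[(2)·(1)] = 3
Sum: 3·(1) + (-2)·(-3) + (-6)·(3) = -9

-9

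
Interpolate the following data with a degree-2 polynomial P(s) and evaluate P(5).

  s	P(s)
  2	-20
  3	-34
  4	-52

Evaluate each Lagrange basis at s = 5:
L_0(5) = (2)·(1)/[(-1)·(-2)] = 1
L_1(5) = (3)·(1)/[(1)·(-1)] = -3
L_2(5) = (3)·(2)/[(2)·(1)] = 3
Sum: (-20)·(1) + (-34)·(-3) + (-52)·(3) = -74

-74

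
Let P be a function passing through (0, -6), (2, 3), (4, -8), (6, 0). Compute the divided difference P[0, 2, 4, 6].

13/16

P[0,2] = (3 - (-6)) / (2 - 0) = 9/2
P[2,4] = (-8 - 3) / (4 - 2) = -11/2
P[4,6] = (0 - (-8)) / (6 - 4) = 4
P[0,2,4] = (-11/2 - 9/2) / (4 - 0) = -5/2
P[2,4,6] = (4 - (-11/2)) / (6 - 2) = 19/8
P[0,2,4,6] = (19/8 - (-5/2)) / (6 - 0) = 13/16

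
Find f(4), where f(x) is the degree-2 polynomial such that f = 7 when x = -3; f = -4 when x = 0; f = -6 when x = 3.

L_0(4) = (4)·(1)/[(-3)·(-6)] = 2/9
L_1(4) = (7)·(1)/[(3)·(-3)] = -7/9
L_2(4) = (7)·(4)/[(6)·(3)] = 14/9
Sum: 7·(2/9) + (-4)·(-7/9) + (-6)·(14/9) = -14/3

-14/3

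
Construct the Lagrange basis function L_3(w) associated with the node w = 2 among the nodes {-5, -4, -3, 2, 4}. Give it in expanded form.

L_3(w) = (w + 5)(w + 4)(w + 3)(w - 4) / [(7)·(6)·(5)·(-2)]
       = (w^4 + 8w^3 - w^2 - 128w - 240) / (-420)

L_3(w) = -(1/420)w^4 - (2/105)w^3 + (1/420)w^2 + (32/105)w + 4/7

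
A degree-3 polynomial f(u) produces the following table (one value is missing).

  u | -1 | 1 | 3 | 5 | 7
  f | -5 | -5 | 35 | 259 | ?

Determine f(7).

811

The 4 known values determine f uniquely (degree ≤ 3).
L_0(7) = (6)·(4)·(2)/[(-2)·(-4)·(-6)] = -1
L_1(7) = (8)·(4)·(2)/[(2)·(-2)·(-4)] = 4
L_2(7) = (8)·(6)·(2)/[(4)·(2)·(-2)] = -6
L_3(7) = (8)·(6)·(4)/[(6)·(4)·(2)] = 4
Sum: (-5)·(-1) + (-5)·(4) + 35·(-6) + 259·(4) = 811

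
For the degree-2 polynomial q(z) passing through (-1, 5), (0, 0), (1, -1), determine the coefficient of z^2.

2

L_0(z) = z(z - 1) / [2] = (1/2)z^2 - (1/2)z
L_1(z) = (z + 1)(z - 1) / [-1] = -z^2 + 1
L_2(z) = (z + 1)z / [2] = (1/2)z^2 + (1/2)z
q(z) = 5·L_0 + 0·L_1 + (-1)·L_2
Only the coefficient of z^2 is needed; take it from each L_i and combine:
5·(1/2) + 0·(-1) + (-1)·(1/2) = 2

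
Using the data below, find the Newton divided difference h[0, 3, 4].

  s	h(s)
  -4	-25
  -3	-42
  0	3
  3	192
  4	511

h[0,3] = (192 - 3) / (3 - 0) = 63
h[3,4] = (511 - 192) / (4 - 3) = 319
h[0,3,4] = (319 - 63) / (4 - 0) = 64

64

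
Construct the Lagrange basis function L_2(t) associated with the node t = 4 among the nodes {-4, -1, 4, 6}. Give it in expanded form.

L_2(t) = (t + 4)(t + 1)(t - 6) / [(8)·(5)·(-2)]
       = (t^3 - t^2 - 26t - 24) / (-80)

L_2(t) = -(1/80)t^3 + (1/80)t^2 + (13/40)t + 3/10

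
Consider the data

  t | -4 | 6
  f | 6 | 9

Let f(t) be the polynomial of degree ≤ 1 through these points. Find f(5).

87/10

L_0(5) = (-1)/[(-10)] = 1/10
L_1(5) = (9)/[(10)] = 9/10
Sum: 6·(1/10) + 9·(9/10) = 87/10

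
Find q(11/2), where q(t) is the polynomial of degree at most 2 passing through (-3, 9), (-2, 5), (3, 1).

9

L_0(11/2) = (15/2)·(5/2)/[(-1)·(-6)] = 25/8
L_1(11/2) = (17/2)·(5/2)/[(1)·(-5)] = -17/4
L_2(11/2) = (17/2)·(15/2)/[(6)·(5)] = 17/8
Sum: 9·(25/8) + 5·(-17/4) + 1·(17/8) = 9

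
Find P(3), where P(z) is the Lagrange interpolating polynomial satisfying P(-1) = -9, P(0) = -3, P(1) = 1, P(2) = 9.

Evaluate each Lagrange basis at z = 3:
L_0(3) = (3)·(2)·(1)/[(-1)·(-2)·(-3)] = -1
L_1(3) = (4)·(2)·(1)/[(1)·(-1)·(-2)] = 4
L_2(3) = (4)·(3)·(1)/[(2)·(1)·(-1)] = -6
L_3(3) = (4)·(3)·(2)/[(3)·(2)·(1)] = 4
Sum: (-9)·(-1) + (-3)·(4) + 1·(-6) + 9·(4) = 27

27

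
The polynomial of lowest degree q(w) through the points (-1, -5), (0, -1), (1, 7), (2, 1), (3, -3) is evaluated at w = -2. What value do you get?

47

Using Newton's divided-difference form:
q[-1,0] = (-1 - (-5)) / (0 - (-1)) = 4
q[0,1] = (7 - (-1)) / (1 - 0) = 8
q[1,2] = (1 - 7) / (2 - 1) = -6
q[2,3] = (-3 - 1) / (3 - 2) = -4
q[-1,0,1] = (8 - 4) / (1 - (-1)) = 2
q[0,1,2] = (-6 - 8) / (2 - 0) = -7
q[1,2,3] = (-4 - (-6)) / (3 - 1) = 1
q[-1,0,1,2] = (-7 - 2) / (2 - (-1)) = -3
q[0,1,2,3] = (1 - (-7)) / (3 - 0) = 8/3
q[-1,0,1,2,3] = (8/3 - (-3)) / (3 - (-1)) = 17/12
q(-2) = -5 + 4·(-1) + 2·(-1)·(-2) + (-3)·(-1)·(-2)·(-3) + (17/12)·(-1)·(-2)·(-3)·(-4) = 47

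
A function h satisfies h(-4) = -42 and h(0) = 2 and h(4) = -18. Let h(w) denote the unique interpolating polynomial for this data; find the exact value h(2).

0

L_0(2) = (2)·(-2)/[(-4)·(-8)] = -1/8
L_1(2) = (6)·(-2)/[(4)·(-4)] = 3/4
L_2(2) = (6)·(2)/[(8)·(4)] = 3/8
Sum: (-42)·(-1/8) + 2·(3/4) + (-18)·(3/8) = 0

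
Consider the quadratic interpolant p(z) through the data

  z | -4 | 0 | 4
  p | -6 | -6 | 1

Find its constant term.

-6

Build the Lagrange basis polynomials:
L_0(z) = z(z - 4) / [32] = (1/32)z^2 - (1/8)z
L_1(z) = (z + 4)(z - 4) / [-16] = -(1/16)z^2 + 1
L_2(z) = (z + 4)z / [32] = (1/32)z^2 + (1/8)z
p(z) = (-6)·L_0 + (-6)·L_1 + 1·L_2
Only the constant term is needed; take it from each L_i and combine:
(-6)·(0) + (-6)·(1) + 1·(0) = -6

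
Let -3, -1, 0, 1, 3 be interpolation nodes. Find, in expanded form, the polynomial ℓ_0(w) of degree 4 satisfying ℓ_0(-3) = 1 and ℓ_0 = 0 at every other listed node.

ℓ_0(w) = (w + 1)w(w - 1)(w - 3) / [(-2)·(-3)·(-4)·(-6)]
       = (w^4 - 3w^3 - w^2 + 3w) / (144)

ℓ_0(w) = (1/144)w^4 - (1/48)w^3 - (1/144)w^2 + (1/48)w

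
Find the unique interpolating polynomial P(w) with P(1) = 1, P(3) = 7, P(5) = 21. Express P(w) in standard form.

Build the Lagrange basis polynomials:
L_0(w) = (w - 3)(w - 5) / [8] = (1/8)w^2 - w + 15/8
L_1(w) = (w - 1)(w - 5) / [-4] = -(1/4)w^2 + (3/2)w - 5/4
L_2(w) = (w - 1)(w - 3) / [8] = (1/8)w^2 - (1/2)w + 3/8
P(w) = 1·L_0 + 7·L_1 + 21·L_2
  1·L_0(w) = (1/8)w^2 - w + 15/8
  7·L_1(w) = -(7/4)w^2 + (21/2)w - 35/4
  21·L_2(w) = (21/8)w^2 - (21/2)w + 63/8
Adding term by term: w^2 - w + 1

P(w) = w^2 - w + 1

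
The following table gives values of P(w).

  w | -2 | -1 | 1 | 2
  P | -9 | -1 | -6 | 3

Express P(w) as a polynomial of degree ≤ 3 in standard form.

Newton's divided differences:
P[-2,-1] = (-1 - (-9)) / (-1 - (-2)) = 8
P[-1,1] = (-6 - (-1)) / (1 - (-1)) = -5/2
P[1,2] = (3 - (-6)) / (2 - 1) = 9
P[-2,-1,1] = (-5/2 - 8) / (1 - (-2)) = -7/2
P[-1,1,2] = (9 - (-5/2)) / (2 - (-1)) = 23/6
P[-2,-1,1,2] = (23/6 - (-7/2)) / (2 - (-2)) = 11/6
P(w) = -9 + 8·(w + 2) + (-7/2)·(w + 2)(w + 1) + (11/6)·(w + 2)(w + 1)(w - 1)
Expanding: P(w) = (11/6)w^3 + (1/6)w^2 - (13/3)w - 11/3

P(w) = (11/6)w^3 + (1/6)w^2 - (13/3)w - 11/3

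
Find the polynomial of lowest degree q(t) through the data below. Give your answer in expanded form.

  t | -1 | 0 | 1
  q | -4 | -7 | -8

q(t) = t^2 - 2t - 7

Newton's divided differences:
q[-1,0] = (-7 - (-4)) / (0 - (-1)) = -3
q[0,1] = (-8 - (-7)) / (1 - 0) = -1
q[-1,0,1] = (-1 - (-3)) / (1 - (-1)) = 1
q(t) = -4 + (-3)·(t + 1) + 1·(t + 1)t
Expanding: q(t) = t^2 - 2t - 7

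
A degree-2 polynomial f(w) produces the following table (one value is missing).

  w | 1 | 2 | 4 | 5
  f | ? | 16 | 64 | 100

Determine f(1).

4

The 3 known values determine f uniquely (degree ≤ 2).
Evaluate each Lagrange basis at w = 1:
L_0(1) = (-3)·(-4)/[(-2)·(-3)] = 2
L_1(1) = (-1)·(-4)/[(2)·(-1)] = -2
L_2(1) = (-1)·(-3)/[(3)·(1)] = 1
Sum: 16·(2) + 64·(-2) + 100·(1) = 4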